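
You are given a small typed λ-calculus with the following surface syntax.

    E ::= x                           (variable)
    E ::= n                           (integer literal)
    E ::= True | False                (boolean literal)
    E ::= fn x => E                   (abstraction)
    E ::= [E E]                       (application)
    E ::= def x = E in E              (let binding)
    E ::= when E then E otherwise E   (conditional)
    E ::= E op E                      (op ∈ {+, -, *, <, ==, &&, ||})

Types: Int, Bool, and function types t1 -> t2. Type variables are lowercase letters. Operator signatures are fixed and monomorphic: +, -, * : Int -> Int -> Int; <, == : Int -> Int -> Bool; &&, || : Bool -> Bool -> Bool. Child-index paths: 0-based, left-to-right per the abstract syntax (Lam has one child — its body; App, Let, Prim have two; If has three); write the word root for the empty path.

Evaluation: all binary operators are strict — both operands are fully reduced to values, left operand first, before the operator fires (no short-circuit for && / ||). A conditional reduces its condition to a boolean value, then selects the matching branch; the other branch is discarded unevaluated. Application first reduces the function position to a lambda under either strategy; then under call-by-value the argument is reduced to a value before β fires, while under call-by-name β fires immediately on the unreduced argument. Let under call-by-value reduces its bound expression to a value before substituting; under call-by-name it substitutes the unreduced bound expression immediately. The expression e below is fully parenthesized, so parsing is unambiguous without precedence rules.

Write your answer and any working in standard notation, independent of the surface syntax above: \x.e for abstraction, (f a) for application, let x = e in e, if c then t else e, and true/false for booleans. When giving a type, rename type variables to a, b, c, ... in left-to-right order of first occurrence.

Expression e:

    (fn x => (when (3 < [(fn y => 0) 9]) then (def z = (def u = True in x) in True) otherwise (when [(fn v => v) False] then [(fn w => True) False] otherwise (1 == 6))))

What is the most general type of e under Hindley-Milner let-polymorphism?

Trace:
  unify Int ~ Int
\y._ : b -> Int
  unify b -> Int ~ Int -> c
  unify b ~ Int
  unify Int ~ c
_ _ : Int
  unify Int ~ Int
  unify Bool ~ Bool
let u : Bool
x : a
let z : a
v : d
\v._ : d -> d
  unify d -> d ~ Bool -> e
  unify d ~ Bool
  unify Bool ~ e
_ _ : Bool
  unify Bool ~ Bool
\w._ : f -> Bool
  unify f -> Bool ~ Bool -> g
  unify f ~ Bool
  unify Bool ~ g
_ _ : Bool
  unify Int ~ Int
  unify Int ~ Int
  unify Bool ~ Bool
  unify Bool ~ Bool
\x._ : a -> Bool

Answer: a -> Bool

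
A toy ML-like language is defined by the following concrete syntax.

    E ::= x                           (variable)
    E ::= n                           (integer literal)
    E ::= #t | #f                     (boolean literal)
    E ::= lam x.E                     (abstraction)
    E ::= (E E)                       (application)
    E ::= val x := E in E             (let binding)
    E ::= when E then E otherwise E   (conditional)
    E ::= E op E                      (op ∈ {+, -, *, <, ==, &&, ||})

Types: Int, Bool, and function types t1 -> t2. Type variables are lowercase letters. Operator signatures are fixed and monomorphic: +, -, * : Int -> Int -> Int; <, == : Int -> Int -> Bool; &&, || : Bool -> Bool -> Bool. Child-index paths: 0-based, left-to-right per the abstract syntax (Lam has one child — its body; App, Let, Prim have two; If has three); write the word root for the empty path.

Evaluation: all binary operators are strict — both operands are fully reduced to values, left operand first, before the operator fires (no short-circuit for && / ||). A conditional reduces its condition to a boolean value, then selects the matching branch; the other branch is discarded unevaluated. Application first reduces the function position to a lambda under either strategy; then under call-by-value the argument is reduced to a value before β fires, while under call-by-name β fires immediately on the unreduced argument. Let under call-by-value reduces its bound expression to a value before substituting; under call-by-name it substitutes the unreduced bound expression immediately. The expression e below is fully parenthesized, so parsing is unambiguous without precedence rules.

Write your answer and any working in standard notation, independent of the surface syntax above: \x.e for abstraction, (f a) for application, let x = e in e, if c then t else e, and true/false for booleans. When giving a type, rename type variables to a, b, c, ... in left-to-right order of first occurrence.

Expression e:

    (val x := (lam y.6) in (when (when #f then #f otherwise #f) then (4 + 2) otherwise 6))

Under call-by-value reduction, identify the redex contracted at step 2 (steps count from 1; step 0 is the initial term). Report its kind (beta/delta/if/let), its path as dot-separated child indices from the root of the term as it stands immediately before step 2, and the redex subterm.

Answer: if at 0 : (if false then false else false)

Trace:
step 0: (let x = (\y.6) in (if (if false then false else false) then (4 + 2) else 6))
step 1: [let@root] (if (if false then false else false) then (4 + 2) else 6)
step 2: [if@0] (if false then (4 + 2) else 6)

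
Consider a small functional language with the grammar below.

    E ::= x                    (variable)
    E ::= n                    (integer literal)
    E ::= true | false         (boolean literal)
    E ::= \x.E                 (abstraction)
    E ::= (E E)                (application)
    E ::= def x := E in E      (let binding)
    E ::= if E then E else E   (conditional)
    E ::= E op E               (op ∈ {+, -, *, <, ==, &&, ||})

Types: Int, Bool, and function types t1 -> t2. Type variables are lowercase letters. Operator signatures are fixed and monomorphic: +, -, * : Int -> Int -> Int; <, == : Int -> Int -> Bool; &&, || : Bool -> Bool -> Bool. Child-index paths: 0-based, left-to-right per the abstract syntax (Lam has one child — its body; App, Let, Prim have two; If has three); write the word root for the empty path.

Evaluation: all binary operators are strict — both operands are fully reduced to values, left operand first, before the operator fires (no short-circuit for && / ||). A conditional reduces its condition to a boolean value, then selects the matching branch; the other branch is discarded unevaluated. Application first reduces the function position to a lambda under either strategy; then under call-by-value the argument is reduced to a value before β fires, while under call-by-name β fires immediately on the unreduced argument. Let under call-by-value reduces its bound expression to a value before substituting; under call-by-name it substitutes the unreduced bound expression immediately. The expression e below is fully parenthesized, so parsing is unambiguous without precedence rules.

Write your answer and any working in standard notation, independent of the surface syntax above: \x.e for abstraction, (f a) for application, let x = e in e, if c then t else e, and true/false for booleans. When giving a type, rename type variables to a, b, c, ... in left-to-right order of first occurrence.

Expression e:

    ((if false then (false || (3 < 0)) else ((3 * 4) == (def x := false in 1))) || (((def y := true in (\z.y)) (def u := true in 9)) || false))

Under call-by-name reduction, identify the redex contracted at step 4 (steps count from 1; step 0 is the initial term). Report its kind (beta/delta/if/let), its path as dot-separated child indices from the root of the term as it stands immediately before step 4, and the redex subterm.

Answer: delta at 0 : (12 == 1)

Trace:
step 0: ((if false then (false || (3 < 0)) else ((3 * 4) == (let x = false in 1))) || (((let y = true in (\z.y)) (let u = true in 9)) || false))
step 1: [if@0] (((3 * 4) == (let x = false in 1)) || (((let y = true in (\z.y)) (let u = true in 9)) || false))
step 2: [delta@0.0] ((12 == (let x = false in 1)) || (((let y = true in (\z.y)) (let u = true in 9)) || false))
step 3: [let@0.1] ((12 == 1) || (((let y = true in (\z.y)) (let u = true in 9)) || false))
step 4: [delta@0] (false || (((let y = true in (\z.y)) (let u = true in 9)) || false))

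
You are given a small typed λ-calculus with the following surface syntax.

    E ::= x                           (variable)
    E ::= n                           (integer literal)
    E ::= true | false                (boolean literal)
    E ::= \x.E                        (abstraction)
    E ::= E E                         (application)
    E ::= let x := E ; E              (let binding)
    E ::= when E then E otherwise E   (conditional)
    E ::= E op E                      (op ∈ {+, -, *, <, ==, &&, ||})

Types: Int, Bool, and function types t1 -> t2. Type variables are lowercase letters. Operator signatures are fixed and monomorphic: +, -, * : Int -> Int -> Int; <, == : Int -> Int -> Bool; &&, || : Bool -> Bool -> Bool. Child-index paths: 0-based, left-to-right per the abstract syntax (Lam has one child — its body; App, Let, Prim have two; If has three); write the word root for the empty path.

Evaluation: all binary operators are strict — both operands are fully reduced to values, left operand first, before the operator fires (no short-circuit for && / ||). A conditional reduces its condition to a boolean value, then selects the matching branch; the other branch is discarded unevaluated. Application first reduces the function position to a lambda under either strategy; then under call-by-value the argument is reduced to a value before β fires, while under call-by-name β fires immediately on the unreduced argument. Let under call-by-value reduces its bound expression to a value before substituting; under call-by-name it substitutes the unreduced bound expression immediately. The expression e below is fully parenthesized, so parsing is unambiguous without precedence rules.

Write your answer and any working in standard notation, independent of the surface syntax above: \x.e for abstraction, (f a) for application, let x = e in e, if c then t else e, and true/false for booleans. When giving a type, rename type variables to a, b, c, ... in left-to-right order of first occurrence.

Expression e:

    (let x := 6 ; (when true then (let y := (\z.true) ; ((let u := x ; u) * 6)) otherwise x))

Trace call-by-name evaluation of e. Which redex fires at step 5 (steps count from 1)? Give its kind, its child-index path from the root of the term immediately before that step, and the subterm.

Answer: delta at root : (6 * 6)

Working:
step 0: (let x = 6 in (if true then (let y = (\z.true) in ((let u = x in u) * 6)) else x))
step 1: [let@root] (if true then (let y = (\z.true) in ((let u = 6 in u) * 6)) else 6)
step 2: [if@root] (let y = (\z.true) in ((let u = 6 in u) * 6))
step 3: [let@root] ((let u = 6 in u) * 6)
step 4: [let@0] (6 * 6)
step 5: [delta@root] 36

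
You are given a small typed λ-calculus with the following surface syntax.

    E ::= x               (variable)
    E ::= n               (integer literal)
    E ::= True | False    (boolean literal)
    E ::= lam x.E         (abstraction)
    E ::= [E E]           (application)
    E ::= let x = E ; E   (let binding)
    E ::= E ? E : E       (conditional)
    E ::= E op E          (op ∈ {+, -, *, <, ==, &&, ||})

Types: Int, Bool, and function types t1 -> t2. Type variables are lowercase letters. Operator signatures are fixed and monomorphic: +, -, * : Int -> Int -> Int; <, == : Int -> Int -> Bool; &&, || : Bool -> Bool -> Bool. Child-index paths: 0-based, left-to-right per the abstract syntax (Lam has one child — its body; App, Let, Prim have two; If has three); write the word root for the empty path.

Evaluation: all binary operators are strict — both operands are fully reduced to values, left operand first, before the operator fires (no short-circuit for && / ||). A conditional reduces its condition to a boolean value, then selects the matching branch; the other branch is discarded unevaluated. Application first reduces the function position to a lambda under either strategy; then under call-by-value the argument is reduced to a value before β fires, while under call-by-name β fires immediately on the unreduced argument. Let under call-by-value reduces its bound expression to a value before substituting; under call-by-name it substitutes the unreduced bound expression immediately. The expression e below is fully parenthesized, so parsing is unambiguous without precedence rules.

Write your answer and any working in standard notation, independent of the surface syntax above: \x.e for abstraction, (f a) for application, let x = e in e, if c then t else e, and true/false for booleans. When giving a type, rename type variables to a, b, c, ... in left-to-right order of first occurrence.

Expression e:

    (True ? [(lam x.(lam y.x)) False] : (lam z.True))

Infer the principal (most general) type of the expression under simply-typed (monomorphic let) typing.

Answer: a -> Bool

Derivation:
  unify Bool ~ Bool
x : a
\y._ : b -> a
\x._ : a -> b -> a
  unify a -> b -> a ~ Bool -> c
  unify a ~ Bool
  unify b -> Bool ~ c
_ _ : b -> Bool
\z._ : d -> Bool
  unify b -> Bool ~ d -> Bool
  unify b ~ d
  unify Bool ~ Bool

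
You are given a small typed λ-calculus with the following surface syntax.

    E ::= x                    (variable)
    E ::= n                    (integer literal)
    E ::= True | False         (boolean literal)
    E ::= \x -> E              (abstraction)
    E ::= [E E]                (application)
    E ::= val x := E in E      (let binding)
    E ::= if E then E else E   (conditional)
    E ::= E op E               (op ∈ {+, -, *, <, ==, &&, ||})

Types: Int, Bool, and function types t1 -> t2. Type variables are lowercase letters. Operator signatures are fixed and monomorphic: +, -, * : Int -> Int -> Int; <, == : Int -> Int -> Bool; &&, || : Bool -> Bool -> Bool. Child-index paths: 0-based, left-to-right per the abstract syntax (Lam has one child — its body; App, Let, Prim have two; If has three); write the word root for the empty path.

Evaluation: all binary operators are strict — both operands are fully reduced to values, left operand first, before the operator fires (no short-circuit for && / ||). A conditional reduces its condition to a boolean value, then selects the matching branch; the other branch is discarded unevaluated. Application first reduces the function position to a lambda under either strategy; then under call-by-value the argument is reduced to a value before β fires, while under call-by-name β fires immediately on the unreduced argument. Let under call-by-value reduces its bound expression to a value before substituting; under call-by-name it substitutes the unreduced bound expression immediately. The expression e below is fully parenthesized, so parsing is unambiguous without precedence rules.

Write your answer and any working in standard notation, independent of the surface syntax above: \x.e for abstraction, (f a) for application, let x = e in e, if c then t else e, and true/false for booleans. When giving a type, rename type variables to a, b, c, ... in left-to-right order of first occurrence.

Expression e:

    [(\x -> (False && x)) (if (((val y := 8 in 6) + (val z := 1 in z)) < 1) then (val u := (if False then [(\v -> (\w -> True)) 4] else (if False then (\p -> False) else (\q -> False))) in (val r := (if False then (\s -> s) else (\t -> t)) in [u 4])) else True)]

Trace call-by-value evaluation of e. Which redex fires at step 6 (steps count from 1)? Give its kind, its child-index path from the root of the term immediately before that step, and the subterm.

Answer: beta at root : ((\x.(false && x)) true)

Derivation:
step 0: ((\x.(false && x)) (if (((let y = 8 in 6) + (let z = 1 in z)) < 1) then (let u = (if false then ((\v.(\w.true)) 4) else (if false then (\p.false) else (\q.false))) in (let r = (if false then (\s.s) else (\t.t)) in (u 4))) else true))
step 1: [let@1.0.0.0] ((\x.(false && x)) (if ((6 + (let z = 1 in z)) < 1) then (let u = (if false then ((\v.(\w.true)) 4) else (if false then (\p.false) else (\q.false))) in (let r = (if false then (\s.s) else (\t.t)) in (u 4))) else true))
step 2: [let@1.0.0.1] ((\x.(false && x)) (if ((6 + 1) < 1) then (let u = (if false then ((\v.(\w.true)) 4) else (if false then (\p.false) else (\q.false))) in (let r = (if false then (\s.s) else (\t.t)) in (u 4))) else true))
step 3: [delta@1.0.0] ((\x.(false && x)) (if (7 < 1) then (let u = (if false then ((\v.(\w.true)) 4) else (if false then (\p.false) else (\q.false))) in (let r = (if false then (\s.s) else (\t.t)) in (u 4))) else true))
step 4: [delta@1.0] ((\x.(false && x)) (if false then (let u = (if false then ((\v.(\w.true)) 4) else (if false then (\p.false) else (\q.false))) in (let r = (if false then (\s.s) else (\t.t)) in (u 4))) else true))
step 5: [if@1] ((\x.(false && x)) true)
step 6: [beta@root] (false && true)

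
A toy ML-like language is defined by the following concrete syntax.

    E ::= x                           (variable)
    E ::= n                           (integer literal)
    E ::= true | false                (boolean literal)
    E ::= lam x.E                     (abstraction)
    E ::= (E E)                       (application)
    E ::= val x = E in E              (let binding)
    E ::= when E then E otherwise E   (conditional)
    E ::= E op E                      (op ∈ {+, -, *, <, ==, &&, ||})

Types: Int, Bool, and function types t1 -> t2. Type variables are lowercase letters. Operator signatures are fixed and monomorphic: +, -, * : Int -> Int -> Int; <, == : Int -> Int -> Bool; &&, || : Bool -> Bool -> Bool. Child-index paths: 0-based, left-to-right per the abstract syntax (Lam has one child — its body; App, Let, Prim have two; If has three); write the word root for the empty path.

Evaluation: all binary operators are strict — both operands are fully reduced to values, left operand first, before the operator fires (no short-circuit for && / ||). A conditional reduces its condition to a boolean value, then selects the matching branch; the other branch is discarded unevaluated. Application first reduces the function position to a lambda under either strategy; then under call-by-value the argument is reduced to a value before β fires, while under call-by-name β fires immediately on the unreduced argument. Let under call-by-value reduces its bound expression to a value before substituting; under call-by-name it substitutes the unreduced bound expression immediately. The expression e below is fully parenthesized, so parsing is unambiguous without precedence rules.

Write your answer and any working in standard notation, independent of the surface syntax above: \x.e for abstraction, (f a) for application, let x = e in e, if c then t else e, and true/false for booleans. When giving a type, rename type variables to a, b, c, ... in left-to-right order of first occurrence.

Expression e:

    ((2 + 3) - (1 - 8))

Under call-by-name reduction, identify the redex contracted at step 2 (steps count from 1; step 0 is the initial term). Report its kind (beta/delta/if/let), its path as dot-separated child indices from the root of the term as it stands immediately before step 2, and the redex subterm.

Answer: delta at 1 : (1 - 8)

Working:
step 0: ((2 + 3) - (1 - 8))
step 1: [delta@0] (5 - (1 - 8))
step 2: [delta@1] (5 - -7)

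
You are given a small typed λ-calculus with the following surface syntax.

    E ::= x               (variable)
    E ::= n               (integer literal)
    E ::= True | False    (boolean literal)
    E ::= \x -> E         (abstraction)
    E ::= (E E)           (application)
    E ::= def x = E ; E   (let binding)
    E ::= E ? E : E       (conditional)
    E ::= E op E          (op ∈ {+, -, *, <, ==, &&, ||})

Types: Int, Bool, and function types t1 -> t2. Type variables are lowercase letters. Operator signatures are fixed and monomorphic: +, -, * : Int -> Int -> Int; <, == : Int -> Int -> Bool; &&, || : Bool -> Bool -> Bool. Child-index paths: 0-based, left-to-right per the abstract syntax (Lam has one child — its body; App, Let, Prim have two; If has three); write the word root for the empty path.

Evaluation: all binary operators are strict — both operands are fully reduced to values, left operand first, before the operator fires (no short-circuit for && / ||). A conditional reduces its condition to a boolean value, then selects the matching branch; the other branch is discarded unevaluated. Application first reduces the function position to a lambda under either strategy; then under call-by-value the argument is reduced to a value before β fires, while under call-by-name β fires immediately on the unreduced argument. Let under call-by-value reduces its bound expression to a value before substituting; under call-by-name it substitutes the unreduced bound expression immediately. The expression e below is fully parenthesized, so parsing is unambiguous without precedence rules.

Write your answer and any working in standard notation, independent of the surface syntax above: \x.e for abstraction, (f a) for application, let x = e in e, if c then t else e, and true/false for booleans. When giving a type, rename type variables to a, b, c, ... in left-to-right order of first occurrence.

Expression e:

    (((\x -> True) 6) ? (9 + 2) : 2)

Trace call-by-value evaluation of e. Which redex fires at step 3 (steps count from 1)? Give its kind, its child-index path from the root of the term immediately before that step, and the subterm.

Answer: delta at root : (9 + 2)

Derivation:
step 0: (if ((\x.true) 6) then (9 + 2) else 2)
step 1: [beta@0] (if true then (9 + 2) else 2)
step 2: [if@root] (9 + 2)
step 3: [delta@root] 11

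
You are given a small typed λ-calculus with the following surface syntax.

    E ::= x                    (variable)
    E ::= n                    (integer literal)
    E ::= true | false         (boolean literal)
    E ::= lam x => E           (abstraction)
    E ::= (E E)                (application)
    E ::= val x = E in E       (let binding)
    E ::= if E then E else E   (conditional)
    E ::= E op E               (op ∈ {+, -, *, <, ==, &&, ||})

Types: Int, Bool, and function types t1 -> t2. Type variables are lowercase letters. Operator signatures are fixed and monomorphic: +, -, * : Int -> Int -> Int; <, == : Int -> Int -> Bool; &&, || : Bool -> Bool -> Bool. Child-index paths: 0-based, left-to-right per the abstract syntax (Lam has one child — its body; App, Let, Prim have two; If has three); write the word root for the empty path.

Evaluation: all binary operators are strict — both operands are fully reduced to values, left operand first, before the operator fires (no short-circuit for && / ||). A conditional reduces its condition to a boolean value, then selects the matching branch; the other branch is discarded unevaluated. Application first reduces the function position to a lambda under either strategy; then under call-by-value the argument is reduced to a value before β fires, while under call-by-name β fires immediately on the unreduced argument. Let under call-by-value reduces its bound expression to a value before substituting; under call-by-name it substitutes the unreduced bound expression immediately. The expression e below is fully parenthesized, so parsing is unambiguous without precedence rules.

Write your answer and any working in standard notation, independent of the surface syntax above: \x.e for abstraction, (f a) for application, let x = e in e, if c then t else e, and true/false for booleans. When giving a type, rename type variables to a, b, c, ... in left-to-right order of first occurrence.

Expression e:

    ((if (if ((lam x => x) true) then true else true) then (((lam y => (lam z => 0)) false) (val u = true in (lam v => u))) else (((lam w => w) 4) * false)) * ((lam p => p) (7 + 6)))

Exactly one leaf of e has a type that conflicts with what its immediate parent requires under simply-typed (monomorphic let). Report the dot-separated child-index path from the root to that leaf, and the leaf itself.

Working:
x : a
\x._ : a -> a
  unify a -> a ~ Bool -> b
  unify a ~ Bool
  unify Bool ~ b
_ _ : Bool
  unify Bool ~ Bool
  unify Bool ~ Bool
  unify Bool ~ Bool
\z._ : d -> Int
\y._ : c -> d -> Int
  unify c -> d -> Int ~ Bool -> e
  unify c ~ Bool
  unify d -> Int ~ e
_ _ : d -> Int
let u : Bool
u : Bool
\v._ : f -> Bool
  unify d -> Int ~ (f -> Bool) -> g
  unify d ~ f -> Bool
  unify Int ~ g
_ _ : Int
w : h
\w._ : h -> h
  unify h -> h ~ Int -> i
  unify h ~ Int
  unify Int ~ i
_ _ : Int
  unify Int ~ Int
  unify Bool ~ Int
  FAIL: mismatch Bool ~ Int

Answer: 0.2.1 : false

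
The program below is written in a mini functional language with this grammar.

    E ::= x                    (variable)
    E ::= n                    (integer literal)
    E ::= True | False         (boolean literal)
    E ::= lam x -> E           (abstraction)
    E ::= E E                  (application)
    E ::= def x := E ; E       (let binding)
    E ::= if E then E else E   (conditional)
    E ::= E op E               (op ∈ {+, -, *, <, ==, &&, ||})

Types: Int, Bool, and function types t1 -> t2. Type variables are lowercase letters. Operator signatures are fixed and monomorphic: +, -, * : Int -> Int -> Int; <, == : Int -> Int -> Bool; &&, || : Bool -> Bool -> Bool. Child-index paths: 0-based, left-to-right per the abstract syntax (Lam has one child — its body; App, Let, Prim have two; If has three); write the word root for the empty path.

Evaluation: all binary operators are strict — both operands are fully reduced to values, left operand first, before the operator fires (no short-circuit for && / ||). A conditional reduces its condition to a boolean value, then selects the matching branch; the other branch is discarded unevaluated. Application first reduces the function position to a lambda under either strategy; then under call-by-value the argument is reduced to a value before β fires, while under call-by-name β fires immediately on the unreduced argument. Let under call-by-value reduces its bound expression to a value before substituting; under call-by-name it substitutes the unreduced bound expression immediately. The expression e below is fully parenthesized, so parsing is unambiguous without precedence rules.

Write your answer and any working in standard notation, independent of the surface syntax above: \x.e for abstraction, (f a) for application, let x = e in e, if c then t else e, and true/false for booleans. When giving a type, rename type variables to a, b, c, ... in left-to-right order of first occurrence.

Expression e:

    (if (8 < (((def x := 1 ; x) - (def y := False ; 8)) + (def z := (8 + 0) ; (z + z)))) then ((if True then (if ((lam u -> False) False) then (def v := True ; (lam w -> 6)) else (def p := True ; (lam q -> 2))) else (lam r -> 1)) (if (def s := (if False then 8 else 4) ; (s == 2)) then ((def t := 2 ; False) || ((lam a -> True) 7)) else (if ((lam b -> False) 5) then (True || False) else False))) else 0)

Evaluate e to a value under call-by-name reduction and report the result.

Answer: 2

Working:
step 0: (if (8 < (((let x = 1 in x) - (let y = false in 8)) + (let z = (8 + 0) in (z + z)))) then ((if true then (if ((\u.false) false) then (let v = true in (\w.6)) else (let p = true in (\q.2))) else (\r.1)) (if (let s = (if false then 8 else 4) in (s == 2)) then ((let t = 2 in false) || ((\a.true) 7)) else (if ((\b.false) 5) then (true || false) else false))) else 0)
step 1: [let@0.1.0.0] (if (8 < ((1 - (let y = false in 8)) + (let z = (8 + 0) in (z + z)))) then ((if true then (if ((\u.false) false) then (let v = true in (\w.6)) else (let p = true in (\q.2))) else (\r.1)) (if (let s = (if false then 8 else 4) in (s == 2)) then ((let t = 2 in false) || ((\a.true) 7)) else (if ((\b.false) 5) then (true || false) else false))) else 0)
step 2: [let@0.1.0.1] (if (8 < ((1 - 8) + (let z = (8 + 0) in (z + z)))) then ((if true then (if ((\u.false) false) then (let v = true in (\w.6)) else (let p = true in (\q.2))) else (\r.1)) (if (let s = (if false then 8 else 4) in (s == 2)) then ((let t = 2 in false) || ((\a.true) 7)) else (if ((\b.false) 5) then (true || false) else false))) else 0)
step 3: [delta@0.1.0] (if (8 < (-7 + (let z = (8 + 0) in (z + z)))) then ((if true then (if ((\u.false) false) then (let v = true in (\w.6)) else (let p = true in (\q.2))) else (\r.1)) (if (let s = (if false then 8 else 4) in (s == 2)) then ((let t = 2 in false) || ((\a.true) 7)) else (if ((\b.false) 5) then (true || false) else false))) else 0)
step 4: [let@0.1.1] (if (8 < (-7 + ((8 + 0) + (8 + 0)))) then ((if true then (if ((\u.false) false) then (let v = true in (\w.6)) else (let p = true in (\q.2))) else (\r.1)) (if (let s = (if false then 8 else 4) in (s == 2)) then ((let t = 2 in false) || ((\a.true) 7)) else (if ((\b.false) 5) then (true || false) else false))) else 0)
step 5: [delta@0.1.1.0] (if (8 < (-7 + (8 + (8 + 0)))) then ((if true then (if ((\u.false) false) then (let v = true in (\w.6)) else (let p = true in (\q.2))) else (\r.1)) (if (let s = (if false then 8 else 4) in (s == 2)) then ((let t = 2 in false) || ((\a.true) 7)) else (if ((\b.false) 5) then (true || false) else false))) else 0)
step 6: [delta@0.1.1.1] (if (8 < (-7 + (8 + 8))) then ((if true then (if ((\u.false) false) then (let v = true in (\w.6)) else (let p = true in (\q.2))) else (\r.1)) (if (let s = (if false then 8 else 4) in (s == 2)) then ((let t = 2 in false) || ((\a.true) 7)) else (if ((\b.false) 5) then (true || false) else false))) else 0)
step 7: [delta@0.1.1] (if (8 < (-7 + 16)) then ((if true then (if ((\u.false) false) then (let v = true in (\w.6)) else (let p = true in (\q.2))) else (\r.1)) (if (let s = (if false then 8 else 4) in (s == 2)) then ((let t = 2 in false) || ((\a.true) 7)) else (if ((\b.false) 5) then (true || false) else false))) else 0)
step 8: [delta@0.1] (if (8 < 9) then ((if true then (if ((\u.false) false) then (let v = true in (\w.6)) else (let p = true in (\q.2))) else (\r.1)) (if (let s = (if false then 8 else 4) in (s == 2)) then ((let t = 2 in false) || ((\a.true) 7)) else (if ((\b.false) 5) then (true || false) else false))) else 0)
step 9: [delta@0] (if true then ((if true then (if ((\u.false) false) then (let v = true in (\w.6)) else (let p = true in (\q.2))) else (\r.1)) (if (let s = (if false then 8 else 4) in (s == 2)) then ((let t = 2 in false) || ((\a.true) 7)) else (if ((\b.false) 5) then (true || false) else false))) else 0)
step 10: [if@root] ((if true then (if ((\u.false) false) then (let v = true in (\w.6)) else (let p = true in (\q.2))) else (\r.1)) (if (let s = (if false then 8 else 4) in (s == 2)) then ((let t = 2 in false) || ((\a.true) 7)) else (if ((\b.false) 5) then (true || false) else false)))
step 11: [if@0] ((if ((\u.false) false) then (let v = true in (\w.6)) else (let p = true in (\q.2))) (if (let s = (if false then 8 else 4) in (s == 2)) then ((let t = 2 in false) || ((\a.true) 7)) else (if ((\b.false) 5) then (true || false) else false)))
step 12: [beta@0.0] ((if false then (let v = true in (\w.6)) else (let p = true in (\q.2))) (if (let s = (if false then 8 else 4) in (s == 2)) then ((let t = 2 in false) || ((\a.true) 7)) else (if ((\b.false) 5) then (true || false) else false)))
step 13: [if@0] ((let p = true in (\q.2)) (if (let s = (if false then 8 else 4) in (s == 2)) then ((let t = 2 in false) || ((\a.true) 7)) else (if ((\b.false) 5) then (true || false) else false)))
step 14: [let@0] ((\q.2) (if (let s = (if false then 8 else 4) in (s == 2)) then ((let t = 2 in false) || ((\a.true) 7)) else (if ((\b.false) 5) then (true || false) else false)))
step 15: [beta@root] 2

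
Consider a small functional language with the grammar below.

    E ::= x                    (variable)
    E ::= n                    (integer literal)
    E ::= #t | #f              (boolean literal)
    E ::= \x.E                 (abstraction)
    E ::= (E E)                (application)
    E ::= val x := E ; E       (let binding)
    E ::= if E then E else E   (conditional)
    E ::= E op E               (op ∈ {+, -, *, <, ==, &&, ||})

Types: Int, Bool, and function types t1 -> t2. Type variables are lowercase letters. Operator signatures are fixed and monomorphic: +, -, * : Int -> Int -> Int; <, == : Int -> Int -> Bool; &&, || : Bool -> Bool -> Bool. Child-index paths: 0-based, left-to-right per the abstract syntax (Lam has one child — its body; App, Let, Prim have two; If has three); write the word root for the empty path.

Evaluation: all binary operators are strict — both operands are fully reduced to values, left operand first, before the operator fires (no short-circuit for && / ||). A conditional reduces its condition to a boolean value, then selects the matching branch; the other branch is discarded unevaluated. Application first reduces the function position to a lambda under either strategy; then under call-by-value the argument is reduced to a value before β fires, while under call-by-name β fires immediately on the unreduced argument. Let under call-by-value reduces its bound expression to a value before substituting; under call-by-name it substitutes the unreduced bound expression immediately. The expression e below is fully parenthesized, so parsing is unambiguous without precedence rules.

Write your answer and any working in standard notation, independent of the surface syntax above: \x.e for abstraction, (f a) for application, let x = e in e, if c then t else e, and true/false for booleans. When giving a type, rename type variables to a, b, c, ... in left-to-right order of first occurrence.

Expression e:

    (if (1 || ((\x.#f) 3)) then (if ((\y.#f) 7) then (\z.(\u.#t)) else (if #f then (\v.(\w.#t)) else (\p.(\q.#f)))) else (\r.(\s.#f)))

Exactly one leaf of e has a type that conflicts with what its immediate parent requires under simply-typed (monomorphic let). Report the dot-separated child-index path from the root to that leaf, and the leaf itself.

Derivation:
  unify Int ~ Bool
  FAIL: mismatch Int ~ Bool

Answer: 0.0 : 1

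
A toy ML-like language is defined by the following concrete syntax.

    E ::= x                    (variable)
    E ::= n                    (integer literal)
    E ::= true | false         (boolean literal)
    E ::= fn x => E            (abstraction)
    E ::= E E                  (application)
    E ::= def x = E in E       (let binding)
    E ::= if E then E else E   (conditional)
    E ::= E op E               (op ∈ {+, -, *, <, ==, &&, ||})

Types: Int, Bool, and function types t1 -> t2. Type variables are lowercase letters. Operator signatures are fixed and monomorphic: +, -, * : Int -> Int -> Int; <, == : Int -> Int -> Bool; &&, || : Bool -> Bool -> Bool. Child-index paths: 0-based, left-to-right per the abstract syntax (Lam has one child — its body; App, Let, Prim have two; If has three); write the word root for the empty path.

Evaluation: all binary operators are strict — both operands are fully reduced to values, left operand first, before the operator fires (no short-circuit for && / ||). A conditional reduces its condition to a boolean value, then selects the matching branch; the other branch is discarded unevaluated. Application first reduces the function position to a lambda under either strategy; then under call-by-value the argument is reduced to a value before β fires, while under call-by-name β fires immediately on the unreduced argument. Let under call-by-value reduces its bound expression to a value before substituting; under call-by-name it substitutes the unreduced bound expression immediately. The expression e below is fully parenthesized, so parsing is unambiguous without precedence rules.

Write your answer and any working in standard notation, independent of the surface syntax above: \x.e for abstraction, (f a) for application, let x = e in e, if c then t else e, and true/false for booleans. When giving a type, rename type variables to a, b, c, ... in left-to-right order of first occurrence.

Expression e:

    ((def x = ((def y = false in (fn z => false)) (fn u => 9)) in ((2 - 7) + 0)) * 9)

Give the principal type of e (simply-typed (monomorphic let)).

Trace:
let y : Bool
\z._ : a -> Bool
\u._ : b -> Int
  unify a -> Bool ~ (b -> Int) -> c
  unify a ~ b -> Int
  unify Bool ~ c
_ _ : Bool
let x : Bool
  unify Int ~ Int
  unify Int ~ Int
  unify Int ~ Int
  unify Int ~ Int
  unify Int ~ Int
  unify Int ~ Int

Answer: Int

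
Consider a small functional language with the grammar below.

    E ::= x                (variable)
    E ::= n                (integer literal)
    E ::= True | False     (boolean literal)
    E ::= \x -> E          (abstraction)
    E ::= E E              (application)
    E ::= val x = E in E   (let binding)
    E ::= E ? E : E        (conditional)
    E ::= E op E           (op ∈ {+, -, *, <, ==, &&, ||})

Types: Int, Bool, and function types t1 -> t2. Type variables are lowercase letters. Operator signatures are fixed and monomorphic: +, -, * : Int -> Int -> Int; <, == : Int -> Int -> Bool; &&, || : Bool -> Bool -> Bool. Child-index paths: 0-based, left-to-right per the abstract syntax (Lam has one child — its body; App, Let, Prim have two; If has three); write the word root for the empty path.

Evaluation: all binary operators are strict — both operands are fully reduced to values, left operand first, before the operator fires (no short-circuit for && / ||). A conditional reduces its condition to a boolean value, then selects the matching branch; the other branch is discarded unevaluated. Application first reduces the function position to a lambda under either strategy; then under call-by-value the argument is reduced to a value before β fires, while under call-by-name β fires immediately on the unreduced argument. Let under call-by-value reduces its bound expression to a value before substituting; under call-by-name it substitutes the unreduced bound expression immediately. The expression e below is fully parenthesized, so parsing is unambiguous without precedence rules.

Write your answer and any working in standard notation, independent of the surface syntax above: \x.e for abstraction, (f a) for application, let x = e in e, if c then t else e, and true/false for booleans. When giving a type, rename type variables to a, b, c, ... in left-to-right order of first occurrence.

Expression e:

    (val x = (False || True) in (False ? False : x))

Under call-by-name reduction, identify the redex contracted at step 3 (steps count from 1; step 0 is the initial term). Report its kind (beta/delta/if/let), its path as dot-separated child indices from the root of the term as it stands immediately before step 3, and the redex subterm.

Derivation:
step 0: (let x = (false || true) in (if false then false else x))
step 1: [let@root] (if false then false else (false || true))
step 2: [if@root] (false || true)
step 3: [delta@root] true

Answer: delta at root : (false || true)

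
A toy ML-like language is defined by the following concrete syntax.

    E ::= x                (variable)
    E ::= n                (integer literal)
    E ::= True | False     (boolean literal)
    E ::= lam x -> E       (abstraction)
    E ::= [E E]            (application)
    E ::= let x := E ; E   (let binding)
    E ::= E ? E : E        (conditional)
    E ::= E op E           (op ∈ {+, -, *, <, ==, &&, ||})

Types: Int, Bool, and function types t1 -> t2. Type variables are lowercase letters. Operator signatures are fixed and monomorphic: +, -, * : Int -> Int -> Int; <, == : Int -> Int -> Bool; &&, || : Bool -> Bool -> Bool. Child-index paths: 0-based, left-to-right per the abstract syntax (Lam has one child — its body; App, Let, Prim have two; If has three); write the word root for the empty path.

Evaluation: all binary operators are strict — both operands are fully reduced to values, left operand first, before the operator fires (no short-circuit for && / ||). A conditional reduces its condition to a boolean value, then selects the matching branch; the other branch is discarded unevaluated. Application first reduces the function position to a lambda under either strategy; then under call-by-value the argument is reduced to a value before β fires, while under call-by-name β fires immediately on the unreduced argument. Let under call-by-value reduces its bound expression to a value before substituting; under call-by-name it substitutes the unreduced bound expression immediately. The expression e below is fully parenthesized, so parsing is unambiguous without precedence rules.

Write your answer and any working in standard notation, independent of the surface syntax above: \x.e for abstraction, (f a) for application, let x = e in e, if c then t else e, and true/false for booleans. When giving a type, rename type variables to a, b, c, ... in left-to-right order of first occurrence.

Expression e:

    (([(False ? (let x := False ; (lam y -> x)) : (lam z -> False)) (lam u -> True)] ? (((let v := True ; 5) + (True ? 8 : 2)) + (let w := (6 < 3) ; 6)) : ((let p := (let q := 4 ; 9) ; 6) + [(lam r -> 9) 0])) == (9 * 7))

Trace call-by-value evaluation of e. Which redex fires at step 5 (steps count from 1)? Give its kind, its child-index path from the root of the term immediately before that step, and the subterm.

Trace:
step 0: ((if ((if false then (let x = false in (\y.x)) else (\z.false)) (\u.true)) then (((let v = true in 5) + (if true then 8 else 2)) + (let w = (6 < 3) in 6)) else ((let p = (let q = 4 in 9) in 6) + ((\r.9) 0))) == (9 * 7))
step 1: [if@0.0.0] ((if ((\z.false) (\u.true)) then (((let v = true in 5) + (if true then 8 else 2)) + (let w = (6 < 3) in 6)) else ((let p = (let q = 4 in 9) in 6) + ((\r.9) 0))) == (9 * 7))
step 2: [beta@0.0] ((if false then (((let v = true in 5) + (if true then 8 else 2)) + (let w = (6 < 3) in 6)) else ((let p = (let q = 4 in 9) in 6) + ((\r.9) 0))) == (9 * 7))
step 3: [if@0] (((let p = (let q = 4 in 9) in 6) + ((\r.9) 0)) == (9 * 7))
step 4: [let@0.0.0] (((let p = 9 in 6) + ((\r.9) 0)) == (9 * 7))
step 5: [let@0.0] ((6 + ((\r.9) 0)) == (9 * 7))

Answer: let at 0.0 : (let p = 9 in 6)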